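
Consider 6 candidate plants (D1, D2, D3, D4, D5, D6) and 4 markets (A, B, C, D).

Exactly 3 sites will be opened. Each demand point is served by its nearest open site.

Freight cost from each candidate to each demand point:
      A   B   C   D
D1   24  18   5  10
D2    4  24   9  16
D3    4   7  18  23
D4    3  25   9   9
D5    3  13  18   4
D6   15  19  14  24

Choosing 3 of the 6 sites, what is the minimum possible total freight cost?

Open {D1, D3, D5}.
  A→D5 3, B→D3 7, C→D1 5, D→D5 4  ⇒ total 19.
Compare {D2, D3, D5}: total 23.
Compare {D3, D4, D5}: total 23.
No size-3 selection does better; minimum is 19.

19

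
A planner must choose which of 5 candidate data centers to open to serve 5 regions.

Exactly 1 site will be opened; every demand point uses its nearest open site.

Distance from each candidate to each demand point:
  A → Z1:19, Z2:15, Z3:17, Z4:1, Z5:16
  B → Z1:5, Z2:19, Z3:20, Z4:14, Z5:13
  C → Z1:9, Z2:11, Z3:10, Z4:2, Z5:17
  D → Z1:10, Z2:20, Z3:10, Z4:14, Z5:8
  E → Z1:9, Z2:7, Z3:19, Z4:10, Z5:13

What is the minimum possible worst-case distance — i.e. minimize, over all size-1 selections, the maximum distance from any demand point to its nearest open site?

17

Open {C}.
  Farthest demand point is Z5 at distance 17 (to C); all others are ≤ 17.
With {A} the worst case is 19.
With {E} the worst case is 19.
No size-1 selection achieves below 17.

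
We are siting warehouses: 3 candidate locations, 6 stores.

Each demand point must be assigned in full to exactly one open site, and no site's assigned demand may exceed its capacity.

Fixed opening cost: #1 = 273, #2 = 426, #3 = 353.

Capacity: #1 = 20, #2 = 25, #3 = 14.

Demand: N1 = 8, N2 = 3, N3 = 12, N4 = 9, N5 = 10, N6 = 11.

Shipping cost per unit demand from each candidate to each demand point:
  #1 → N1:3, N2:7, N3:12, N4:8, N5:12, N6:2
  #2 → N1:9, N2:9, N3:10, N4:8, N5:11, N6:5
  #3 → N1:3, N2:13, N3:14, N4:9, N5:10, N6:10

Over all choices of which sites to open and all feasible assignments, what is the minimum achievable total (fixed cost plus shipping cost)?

Open {#1, #2, #3}; cheapest assignment that respects the capacities:
  #1 (cap 20, load 19): N1, N6 — cost 8×3 + 11×2 = 46
  #2 (cap 25, load 24): N2, N3, N4 — cost 3×9 + 12×10 + 9×8 = 219
  #3 (cap 14, load 10): N5 — cost 10×10 = 100
  Shipping 365, fixed 1052 → total 1417.
  Any other capacity-feasible assignment to {#1, #2, #3} ships for at least 365.
Total demand is 53 and no other set of sites has combined capacity ≥ 53, so {#1, #2, #3} is the only feasible choice of open sites. Minimum: 1417.

1417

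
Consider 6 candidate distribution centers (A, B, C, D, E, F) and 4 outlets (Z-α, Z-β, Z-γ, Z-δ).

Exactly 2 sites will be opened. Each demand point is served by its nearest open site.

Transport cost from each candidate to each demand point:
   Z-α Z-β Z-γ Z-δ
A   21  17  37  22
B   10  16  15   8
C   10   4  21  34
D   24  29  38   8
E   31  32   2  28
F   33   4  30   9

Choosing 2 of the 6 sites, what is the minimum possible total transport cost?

36

Open {B, E}.
  Z-α→B 10, Z-β→B 16, Z-γ→E 2, Z-δ→B 8  ⇒ total 36.
Compare {B, C}: total 37.
Compare {B, F}: total 37.
No size-2 selection does better; minimum is 36.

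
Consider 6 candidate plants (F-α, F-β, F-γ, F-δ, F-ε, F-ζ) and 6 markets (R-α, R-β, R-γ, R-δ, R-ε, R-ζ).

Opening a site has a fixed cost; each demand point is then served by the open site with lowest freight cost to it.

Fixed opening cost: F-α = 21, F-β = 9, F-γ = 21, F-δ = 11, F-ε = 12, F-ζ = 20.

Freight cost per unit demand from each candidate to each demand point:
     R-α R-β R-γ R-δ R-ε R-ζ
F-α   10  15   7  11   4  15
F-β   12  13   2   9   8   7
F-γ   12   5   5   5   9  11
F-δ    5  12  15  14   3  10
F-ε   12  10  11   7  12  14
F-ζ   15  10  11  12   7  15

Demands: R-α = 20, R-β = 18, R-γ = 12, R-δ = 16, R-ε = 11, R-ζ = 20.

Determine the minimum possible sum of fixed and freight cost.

Open {F-β, F-γ, F-δ}: assign each demand point to its cheapest open site.
  R-α→F-δ 20×5=100, R-β→F-γ 18×5=90, R-γ→F-β 12×2=24, R-δ→F-γ 16×5=80, R-ε→F-δ 11×3=33, R-ζ→F-β 20×7=140
  freight cost 467, fixed 41 → total 508.
Compare {F-β, F-γ, F-δ, F-ε}: freight cost 467 + fixed 53 = 520.
Compare {F-β, F-γ, F-δ, F-ζ}: freight cost 467 + fixed 61 = 528.
Compare {F-α, F-β, F-γ, F-δ}: freight cost 467 + fixed 62 = 529.
All other subsets cost ≥ 520. Minimum total cost: 508.

508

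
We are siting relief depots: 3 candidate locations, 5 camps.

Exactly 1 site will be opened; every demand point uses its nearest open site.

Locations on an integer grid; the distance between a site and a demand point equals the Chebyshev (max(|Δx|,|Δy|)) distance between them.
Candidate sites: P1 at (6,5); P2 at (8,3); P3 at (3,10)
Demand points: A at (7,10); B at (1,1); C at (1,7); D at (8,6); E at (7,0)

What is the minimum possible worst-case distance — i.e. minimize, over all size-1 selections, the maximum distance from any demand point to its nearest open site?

5

Open {P1}.
  Farthest demand point is A at distance 5 (to P1); all others are ≤ 5.
With {P2} the worst case is 7.
With {P3} the worst case is 10.
No size-1 selection achieves below 5.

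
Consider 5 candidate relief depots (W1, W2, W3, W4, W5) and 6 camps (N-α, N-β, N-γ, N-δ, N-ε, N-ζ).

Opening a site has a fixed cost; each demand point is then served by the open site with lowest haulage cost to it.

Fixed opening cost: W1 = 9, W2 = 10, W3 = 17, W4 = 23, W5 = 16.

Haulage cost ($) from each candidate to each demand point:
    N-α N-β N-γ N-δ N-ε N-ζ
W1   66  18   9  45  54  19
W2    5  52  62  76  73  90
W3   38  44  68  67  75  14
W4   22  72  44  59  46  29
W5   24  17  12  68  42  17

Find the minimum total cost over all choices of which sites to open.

Open {W1, W2}: assign each demand point to its cheapest open site.
  N-α→W2 5, N-β→W1 18, N-γ→W1 9, N-δ→W1 45, N-ε→W1 54, N-ζ→W1 19
  haulage cost 150, fixed 19 → total 169.
Compare {W1, W2, W5}: haulage cost 135 + fixed 35 = 170.
Compare {W1, W5}: haulage cost 154 + fixed 25 = 179.
Compare {W1, W2, W3}: haulage cost 145 + fixed 36 = 181.
All other subsets cost ≥ 170. Minimum total cost: 169.

169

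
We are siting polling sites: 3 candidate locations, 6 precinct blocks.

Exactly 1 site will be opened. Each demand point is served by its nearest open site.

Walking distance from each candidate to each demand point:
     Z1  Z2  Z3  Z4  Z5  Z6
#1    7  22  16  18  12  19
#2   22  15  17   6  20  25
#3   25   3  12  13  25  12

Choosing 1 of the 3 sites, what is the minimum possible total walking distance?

Open {#3}.
  Z1→#3 25, Z2→#3 3, Z3→#3 12, Z4→#3 13, Z5→#3 25, Z6→#3 12  ⇒ total 90.
Compare {#1}: total 94.
Compare {#2}: total 105.

90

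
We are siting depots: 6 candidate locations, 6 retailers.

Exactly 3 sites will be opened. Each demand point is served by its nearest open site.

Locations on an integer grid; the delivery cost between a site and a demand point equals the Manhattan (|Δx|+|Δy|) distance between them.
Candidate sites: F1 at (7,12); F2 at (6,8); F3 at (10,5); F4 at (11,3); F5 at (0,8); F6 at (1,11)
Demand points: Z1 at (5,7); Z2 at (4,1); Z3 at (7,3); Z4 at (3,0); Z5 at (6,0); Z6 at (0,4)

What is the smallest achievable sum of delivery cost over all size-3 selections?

38

Open {F2, F4, F5}.
  Z1→F2 2, Z2→F2 9, Z3→F4 4, Z4→F2 11, Z5→F2 8, Z6→F5 4  ⇒ total 38.
Compare {F2, F3, F5}: total 39.
Compare {F1, F2, F5}: total 40.
No size-3 selection does better; minimum is 38.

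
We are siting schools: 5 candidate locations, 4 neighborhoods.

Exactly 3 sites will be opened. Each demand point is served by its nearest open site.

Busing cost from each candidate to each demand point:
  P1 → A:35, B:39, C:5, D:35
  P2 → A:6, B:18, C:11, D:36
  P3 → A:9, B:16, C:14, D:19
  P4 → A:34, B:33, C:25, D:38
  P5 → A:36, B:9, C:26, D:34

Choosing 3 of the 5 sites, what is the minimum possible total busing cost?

42

Open {P1, P3, P5}.
  A→P3 9, B→P5 9, C→P1 5, D→P3 19  ⇒ total 42.
Compare {P2, P3, P5}: total 45.
Compare {P1, P2, P3}: total 46.
No size-3 selection does better; minimum is 42.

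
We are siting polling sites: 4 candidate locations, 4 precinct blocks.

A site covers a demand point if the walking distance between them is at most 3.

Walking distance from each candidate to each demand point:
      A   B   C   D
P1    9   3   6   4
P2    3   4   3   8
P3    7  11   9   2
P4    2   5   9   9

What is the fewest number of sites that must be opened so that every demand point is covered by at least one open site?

Coverage sets (demand points within 3 of each site):
  P1: {B}
  P2: {A, C}
  P3: {D}
  P4: {A}
No 2 sites suffice: every size-2 union leaves at least one demand point uncovered.
But {P1, P2, P3} covers everything, so the minimum is 3.

3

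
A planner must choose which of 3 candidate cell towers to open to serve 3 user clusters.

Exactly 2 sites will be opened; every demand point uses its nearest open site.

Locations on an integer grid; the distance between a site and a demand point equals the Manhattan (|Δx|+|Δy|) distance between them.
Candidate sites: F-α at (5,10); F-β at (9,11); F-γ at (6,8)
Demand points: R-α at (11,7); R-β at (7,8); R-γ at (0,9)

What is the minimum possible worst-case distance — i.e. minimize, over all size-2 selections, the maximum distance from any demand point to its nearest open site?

6

Open {F-α, F-β}.
  Farthest demand point is R-α at distance 6 (to F-β); all others are ≤ 6.
With {F-α, F-γ} the worst case is 6.
With {F-β, F-γ} the worst case is 7.
No size-2 selection achieves below 6.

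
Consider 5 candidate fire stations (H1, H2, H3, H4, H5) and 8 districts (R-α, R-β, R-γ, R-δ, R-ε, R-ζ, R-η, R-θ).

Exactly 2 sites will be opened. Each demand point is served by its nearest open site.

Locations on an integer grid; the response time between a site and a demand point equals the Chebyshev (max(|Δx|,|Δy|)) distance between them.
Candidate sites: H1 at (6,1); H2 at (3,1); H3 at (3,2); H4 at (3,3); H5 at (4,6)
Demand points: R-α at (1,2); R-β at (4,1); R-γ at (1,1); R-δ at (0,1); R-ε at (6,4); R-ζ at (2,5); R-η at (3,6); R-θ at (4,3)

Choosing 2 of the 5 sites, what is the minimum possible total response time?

14

Open {H3, H5}.
  R-α→H3 2, R-β→H3 1, R-γ→H3 2, R-δ→H3 3, R-ε→H5 2, R-ζ→H5 2, R-η→H5 1, R-θ→H3 1  ⇒ total 14.
Compare {H2, H5}: total 15.
Compare {H4, H5}: total 15.
No size-2 selection does better; minimum is 14.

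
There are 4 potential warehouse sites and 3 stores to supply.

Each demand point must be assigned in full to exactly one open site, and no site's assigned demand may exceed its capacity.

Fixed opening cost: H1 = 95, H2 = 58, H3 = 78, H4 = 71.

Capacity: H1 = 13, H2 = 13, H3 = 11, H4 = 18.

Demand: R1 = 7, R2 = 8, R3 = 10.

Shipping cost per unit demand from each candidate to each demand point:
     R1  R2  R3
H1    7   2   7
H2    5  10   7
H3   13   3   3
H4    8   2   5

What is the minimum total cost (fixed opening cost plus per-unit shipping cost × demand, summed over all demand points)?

230

Open {H2, H4}; cheapest assignment that respects the capacities:
  H2 (cap 13, load 7): R1 — cost 7×5 = 35
  H4 (cap 18, load 18): R2, R3 — cost 8×2 + 10×5 = 66
  Shipping 101, fixed 129 → total 230.
  Any other capacity-feasible assignment to {H2, H4} ships for at least 101.
Compare {H3, H4}: its best feasible assignment gives total 251.
Compare {H1, H4}: its best feasible assignment gives total 281.
Every other set of open sites that can feasibly serve all demand totals ≥ 251 even under its best assignment. Minimum: 230.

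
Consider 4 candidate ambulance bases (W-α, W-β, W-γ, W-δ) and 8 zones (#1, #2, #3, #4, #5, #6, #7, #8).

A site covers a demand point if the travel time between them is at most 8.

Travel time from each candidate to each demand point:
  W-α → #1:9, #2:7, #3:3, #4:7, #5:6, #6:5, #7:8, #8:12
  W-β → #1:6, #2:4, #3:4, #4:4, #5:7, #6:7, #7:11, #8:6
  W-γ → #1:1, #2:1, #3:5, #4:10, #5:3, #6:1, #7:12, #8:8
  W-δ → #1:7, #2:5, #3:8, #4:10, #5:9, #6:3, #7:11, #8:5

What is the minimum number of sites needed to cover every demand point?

Coverage sets (demand points within 8 of each site):
  W-α: {#2, #3, #4, #5, #6, #7}
  W-β: {#1, #2, #3, #4, #5, #6, #8}
  W-γ: {#1, #2, #3, #5, #6, #8}
  W-δ: {#1, #2, #3, #6, #8}
No single site covers all 8 demand points.
But {W-α, W-β} covers everything, so the minimum is 2.

2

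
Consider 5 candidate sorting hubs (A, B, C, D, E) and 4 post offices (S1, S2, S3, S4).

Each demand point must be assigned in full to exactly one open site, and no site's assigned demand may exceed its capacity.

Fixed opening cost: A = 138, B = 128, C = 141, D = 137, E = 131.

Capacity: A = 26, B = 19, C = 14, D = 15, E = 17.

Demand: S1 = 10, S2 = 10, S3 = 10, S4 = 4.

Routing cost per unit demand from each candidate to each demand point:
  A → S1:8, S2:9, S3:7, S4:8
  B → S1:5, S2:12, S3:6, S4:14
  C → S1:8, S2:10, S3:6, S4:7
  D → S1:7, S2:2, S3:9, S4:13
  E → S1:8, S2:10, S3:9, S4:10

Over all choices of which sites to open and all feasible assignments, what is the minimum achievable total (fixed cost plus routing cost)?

Open {A, D}; cheapest assignment that respects the capacities:
  A (cap 26, load 24): S1, S3, S4 — cost 10×8 + 10×7 + 4×8 = 182
  D (cap 15, load 10): S2 — cost 10×2 = 20
  Shipping 202, fixed 275 → total 477.
  Any other capacity-feasible assignment to {A, D} ships for at least 202.
Compare {A, B}: its best feasible assignment gives total 508.
Compare {A, C}: its best feasible assignment gives total 537.
Every other set of open sites that can feasibly serve all demand totals ≥ 508 even under its best assignment. Minimum: 477.

477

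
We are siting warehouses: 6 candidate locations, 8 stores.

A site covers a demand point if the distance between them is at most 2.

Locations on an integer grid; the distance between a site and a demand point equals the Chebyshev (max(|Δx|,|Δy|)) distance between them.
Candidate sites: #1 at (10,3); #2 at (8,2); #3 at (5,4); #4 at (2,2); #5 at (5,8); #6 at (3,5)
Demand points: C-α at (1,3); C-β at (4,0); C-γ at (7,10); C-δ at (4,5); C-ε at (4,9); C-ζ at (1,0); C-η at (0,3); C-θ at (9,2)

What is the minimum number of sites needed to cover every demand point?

Coverage sets (demand points within 2 of each site):
  #1: {C-θ}
  #2: {C-θ}
  #3: {C-δ}
  #4: {C-α, C-β, C-ζ, C-η}
  #5: {C-γ, C-ε}
  #6: {C-α, C-δ}
No 3 sites suffice: every size-3 union leaves at least one demand point uncovered.
But {#1, #3, #4, #5} covers everything, so the minimum is 4.

4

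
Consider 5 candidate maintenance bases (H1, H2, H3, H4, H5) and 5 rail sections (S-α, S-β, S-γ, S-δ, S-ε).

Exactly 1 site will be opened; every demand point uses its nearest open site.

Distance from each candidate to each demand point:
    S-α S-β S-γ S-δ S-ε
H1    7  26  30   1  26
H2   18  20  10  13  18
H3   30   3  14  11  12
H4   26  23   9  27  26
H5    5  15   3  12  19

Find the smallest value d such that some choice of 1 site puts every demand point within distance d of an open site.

19

Open {H5}.
  Farthest demand point is S-ε at distance 19 (to H5); all others are ≤ 19.
With {H2} the worst case is 20.
With {H4} the worst case is 27.
No size-1 selection achieves below 19.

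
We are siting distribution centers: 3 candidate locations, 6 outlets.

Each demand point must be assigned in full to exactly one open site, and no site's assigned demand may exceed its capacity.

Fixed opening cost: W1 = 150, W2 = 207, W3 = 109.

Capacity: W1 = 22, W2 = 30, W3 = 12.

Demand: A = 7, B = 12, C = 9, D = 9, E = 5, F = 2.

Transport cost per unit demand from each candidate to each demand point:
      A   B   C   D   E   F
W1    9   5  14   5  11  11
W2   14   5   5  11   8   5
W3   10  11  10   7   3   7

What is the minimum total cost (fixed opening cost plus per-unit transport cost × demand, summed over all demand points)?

620

Open {W1, W2}; cheapest assignment that respects the capacities:
  W1 (cap 22, load 16): A, D — cost 7×9 + 9×5 = 108
  W2 (cap 30, load 28): B, C, E, F — cost 12×5 + 9×5 + 5×8 + 2×5 = 155
  Shipping 263, fixed 357 → total 620.
  Any other capacity-feasible assignment to {W1, W2} ships for at least 263.
Compare {W1, W2, W3}: its best feasible assignment gives total 704.
Every other set of open sites that can feasibly serve all demand totals ≥ 704 even under its best assignment. Minimum: 620.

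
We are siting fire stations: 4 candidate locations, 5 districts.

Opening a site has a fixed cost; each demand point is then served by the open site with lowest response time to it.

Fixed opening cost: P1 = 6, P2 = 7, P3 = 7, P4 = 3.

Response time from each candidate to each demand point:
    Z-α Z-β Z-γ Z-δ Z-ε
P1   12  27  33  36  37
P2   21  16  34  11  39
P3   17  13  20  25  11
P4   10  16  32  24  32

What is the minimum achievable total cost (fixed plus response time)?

Open {P2, P3, P4}: assign each demand point to its cheapest open site.
  Z-α→P4 10, Z-β→P3 13, Z-γ→P3 20, Z-δ→P2 11, Z-ε→P3 11
  response time 65, fixed 17 → total 82.
Compare {P2, P3}: response time 72 + fixed 14 = 86.
Compare {P1, P2, P3}: response time 67 + fixed 20 = 87.
Compare {P3, P4}: response time 78 + fixed 10 = 88.
All other subsets cost ≥ 86. Minimum total cost: 82.

82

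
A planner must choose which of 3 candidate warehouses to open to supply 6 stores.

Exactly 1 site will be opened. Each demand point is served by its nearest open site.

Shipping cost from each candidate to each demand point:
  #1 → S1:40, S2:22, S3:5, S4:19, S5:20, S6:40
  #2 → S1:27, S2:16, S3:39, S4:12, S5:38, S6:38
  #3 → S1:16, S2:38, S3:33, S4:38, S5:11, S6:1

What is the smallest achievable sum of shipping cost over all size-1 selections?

137

Open {#3}.
  S1→#3 16, S2→#3 38, S3→#3 33, S4→#3 38, S5→#3 11, S6→#3 1  ⇒ total 137.
Compare {#1}: total 146.
Compare {#2}: total 170.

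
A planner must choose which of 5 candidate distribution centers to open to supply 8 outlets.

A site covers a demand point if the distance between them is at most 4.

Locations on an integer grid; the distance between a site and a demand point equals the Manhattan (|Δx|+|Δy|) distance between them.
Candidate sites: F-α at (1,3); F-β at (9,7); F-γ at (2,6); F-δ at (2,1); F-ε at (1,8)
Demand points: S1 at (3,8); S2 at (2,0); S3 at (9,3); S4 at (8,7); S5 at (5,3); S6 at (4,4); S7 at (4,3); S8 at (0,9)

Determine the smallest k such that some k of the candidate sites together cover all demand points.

3

Coverage sets (demand points within 4 of each site):
  F-α: {S2, S5, S6, S7}
  F-β: {S3, S4}
  F-γ: {S1, S6}
  F-δ: {S2, S7}
  F-ε: {S1, S8}
No 2 sites suffice: every size-2 union leaves at least one demand point uncovered.
But {F-α, F-β, F-ε} covers everything, so the minimum is 3.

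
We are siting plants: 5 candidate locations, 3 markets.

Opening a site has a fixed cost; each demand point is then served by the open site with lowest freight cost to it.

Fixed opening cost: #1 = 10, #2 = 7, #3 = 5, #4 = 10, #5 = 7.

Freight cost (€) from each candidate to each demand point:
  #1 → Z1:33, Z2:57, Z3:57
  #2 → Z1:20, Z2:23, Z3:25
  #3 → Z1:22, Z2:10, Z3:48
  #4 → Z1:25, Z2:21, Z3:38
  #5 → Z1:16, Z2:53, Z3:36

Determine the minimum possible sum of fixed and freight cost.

67

Open {#2, #3}: assign each demand point to its cheapest open site.
  Z1→#2 20, Z2→#3 10, Z3→#2 25
  freight cost 55, fixed 12 → total 67.
Compare {#2, #3, #5}: freight cost 51 + fixed 19 = 70.
Compare {#3, #5}: freight cost 62 + fixed 12 = 74.
Compare {#2}: freight cost 68 + fixed 7 = 75.
All other subsets cost ≥ 70. Minimum total cost: 67.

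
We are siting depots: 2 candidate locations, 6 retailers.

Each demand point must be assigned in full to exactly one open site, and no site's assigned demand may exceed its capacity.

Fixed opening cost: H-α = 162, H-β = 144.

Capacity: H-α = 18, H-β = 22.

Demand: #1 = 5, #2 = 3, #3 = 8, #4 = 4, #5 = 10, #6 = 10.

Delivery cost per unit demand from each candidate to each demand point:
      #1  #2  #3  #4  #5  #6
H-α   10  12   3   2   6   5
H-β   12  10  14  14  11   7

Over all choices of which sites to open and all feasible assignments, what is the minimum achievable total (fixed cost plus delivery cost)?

606

Open {H-α, H-β}; cheapest assignment that respects the capacities:
  H-α (cap 18, load 18): #3, #5 — cost 8×3 + 10×6 = 84
  H-β (cap 22, load 22): #1, #2, #4, #6 — cost 5×12 + 3×10 + 4×14 + 10×7 = 216
  Shipping 300, fixed 306 → total 606.
  Any other capacity-feasible assignment to {H-α, H-β} ships for at least 300.
Total demand is 40 and no other set of sites has combined capacity ≥ 40, so {H-α, H-β} is the only feasible choice of open sites. Minimum: 606.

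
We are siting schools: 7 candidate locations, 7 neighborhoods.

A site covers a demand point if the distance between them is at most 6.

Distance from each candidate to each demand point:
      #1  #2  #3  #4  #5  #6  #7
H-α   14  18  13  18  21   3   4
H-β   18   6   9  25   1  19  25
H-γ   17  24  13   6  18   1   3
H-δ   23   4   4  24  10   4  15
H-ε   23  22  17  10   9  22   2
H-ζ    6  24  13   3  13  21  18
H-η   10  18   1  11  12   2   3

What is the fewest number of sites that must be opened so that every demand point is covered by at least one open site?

3

Coverage sets (demand points within 6 of each site):
  H-α: {#6, #7}
  H-β: {#2, #5}
  H-γ: {#4, #6, #7}
  H-δ: {#2, #3, #6}
  H-ε: {#7}
  H-ζ: {#1, #4}
  H-η: {#3, #6, #7}
No 2 sites suffice: every size-2 union leaves at least one demand point uncovered.
But {H-β, H-ζ, H-η} covers everything, so the minimum is 3.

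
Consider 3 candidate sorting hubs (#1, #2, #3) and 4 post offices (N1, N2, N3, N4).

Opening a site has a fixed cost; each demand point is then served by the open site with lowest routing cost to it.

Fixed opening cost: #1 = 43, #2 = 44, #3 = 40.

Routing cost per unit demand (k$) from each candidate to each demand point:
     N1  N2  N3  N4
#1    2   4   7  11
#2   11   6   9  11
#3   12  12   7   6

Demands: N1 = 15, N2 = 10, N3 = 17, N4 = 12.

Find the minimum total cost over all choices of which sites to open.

344

Open {#1, #3}: assign each demand point to its cheapest open site.
  N1→#1 15×2=30, N2→#1 10×4=40, N3→#1 17×7=119, N4→#3 12×6=72
  routing cost 261, fixed 83 → total 344.
Compare {#1}: routing cost 321 + fixed 43 = 364.
Compare {#1, #2, #3}: routing cost 261 + fixed 127 = 388.
Compare {#1, #2}: routing cost 321 + fixed 87 = 408.
All other subsets cost ≥ 364. Minimum total cost: 344.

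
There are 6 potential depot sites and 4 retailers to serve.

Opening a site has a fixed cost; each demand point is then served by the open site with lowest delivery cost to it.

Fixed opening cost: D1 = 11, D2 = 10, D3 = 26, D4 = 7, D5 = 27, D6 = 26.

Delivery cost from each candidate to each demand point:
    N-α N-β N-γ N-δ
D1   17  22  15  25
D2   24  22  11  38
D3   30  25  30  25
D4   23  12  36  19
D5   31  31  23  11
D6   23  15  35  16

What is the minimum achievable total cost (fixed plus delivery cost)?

Open {D1, D4}: assign each demand point to its cheapest open site.
  N-α→D1 17, N-β→D4 12, N-γ→D1 15, N-δ→D4 19
  delivery cost 63, fixed 18 → total 81.
Compare {D2, D4}: delivery cost 65 + fixed 17 = 82.
Compare {D1, D2, D4}: delivery cost 59 + fixed 28 = 87.
Compare {D1}: delivery cost 79 + fixed 11 = 90.
All other subsets cost ≥ 82. Minimum total cost: 81.

81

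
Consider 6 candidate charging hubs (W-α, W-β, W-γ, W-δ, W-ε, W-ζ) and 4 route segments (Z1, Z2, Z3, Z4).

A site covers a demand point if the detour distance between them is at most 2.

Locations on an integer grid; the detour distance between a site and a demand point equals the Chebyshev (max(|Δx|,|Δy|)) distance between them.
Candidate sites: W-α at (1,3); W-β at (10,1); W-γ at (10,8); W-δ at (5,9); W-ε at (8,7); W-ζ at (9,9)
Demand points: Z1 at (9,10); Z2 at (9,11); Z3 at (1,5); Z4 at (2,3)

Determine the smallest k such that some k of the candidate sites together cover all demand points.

Coverage sets (demand points within 2 of each site):
  W-α: {Z3, Z4}
  W-β: {}
  W-γ: {Z1}
  W-δ: {}
  W-ε: {}
  W-ζ: {Z1, Z2}
No single site covers all 4 demand points.
But {W-α, W-ζ} covers everything, so the minimum is 2.

2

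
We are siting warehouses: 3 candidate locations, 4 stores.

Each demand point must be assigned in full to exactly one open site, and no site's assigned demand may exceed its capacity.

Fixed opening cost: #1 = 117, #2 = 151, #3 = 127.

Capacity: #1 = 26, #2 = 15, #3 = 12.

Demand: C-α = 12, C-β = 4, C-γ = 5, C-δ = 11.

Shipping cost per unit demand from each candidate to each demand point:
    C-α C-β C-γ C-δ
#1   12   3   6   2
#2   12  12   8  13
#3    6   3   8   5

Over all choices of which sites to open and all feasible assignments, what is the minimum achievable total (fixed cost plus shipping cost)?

Open {#1, #3}; cheapest assignment that respects the capacities:
  #1 (cap 26, load 20): C-β, C-γ, C-δ — cost 4×3 + 5×6 + 11×2 = 64
  #3 (cap 12, load 12): C-α — cost 12×6 = 72
  Shipping 136, fixed 244 → total 380.
  Any other capacity-feasible assignment to {#1, #3} ships for at least 136.
Compare {#1, #2}: its best feasible assignment gives total 476.
Compare {#1, #2, #3}: its best feasible assignment gives total 531.
Every other set of open sites that can feasibly serve all demand totals ≥ 476 even under its best assignment. Minimum: 380.

380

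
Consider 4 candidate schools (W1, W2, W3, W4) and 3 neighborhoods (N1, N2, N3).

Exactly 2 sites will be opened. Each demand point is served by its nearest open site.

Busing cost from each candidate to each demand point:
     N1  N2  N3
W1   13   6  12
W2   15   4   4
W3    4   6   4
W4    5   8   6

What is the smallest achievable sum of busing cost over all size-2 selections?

12

Open {W2, W3}.
  N1→W3 4, N2→W2 4, N3→W2 4  ⇒ total 12.
Compare {W2, W4}: total 13.
Compare {W1, W3}: total 14.
No size-2 selection does better; minimum is 12.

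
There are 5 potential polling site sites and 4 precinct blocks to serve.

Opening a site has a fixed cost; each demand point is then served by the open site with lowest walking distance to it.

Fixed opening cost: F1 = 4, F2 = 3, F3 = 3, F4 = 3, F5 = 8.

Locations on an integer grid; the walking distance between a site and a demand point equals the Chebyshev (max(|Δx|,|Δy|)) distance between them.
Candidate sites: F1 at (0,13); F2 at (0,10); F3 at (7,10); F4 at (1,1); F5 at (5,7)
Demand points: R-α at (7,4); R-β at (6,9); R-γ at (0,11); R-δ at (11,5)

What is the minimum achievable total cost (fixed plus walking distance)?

Open {F2, F3}: assign each demand point to its cheapest open site.
  R-α→F3 6, R-β→F3 1, R-γ→F2 1, R-δ→F3 5
  walking distance 13, fixed 6 → total 19.
Compare {F1, F3}: walking distance 14 + fixed 7 = 21.
Compare {F3}: walking distance 19 + fixed 3 = 22.
Compare {F2, F3, F4}: walking distance 13 + fixed 9 = 22.
All other subsets cost ≥ 21. Minimum total cost: 19.

19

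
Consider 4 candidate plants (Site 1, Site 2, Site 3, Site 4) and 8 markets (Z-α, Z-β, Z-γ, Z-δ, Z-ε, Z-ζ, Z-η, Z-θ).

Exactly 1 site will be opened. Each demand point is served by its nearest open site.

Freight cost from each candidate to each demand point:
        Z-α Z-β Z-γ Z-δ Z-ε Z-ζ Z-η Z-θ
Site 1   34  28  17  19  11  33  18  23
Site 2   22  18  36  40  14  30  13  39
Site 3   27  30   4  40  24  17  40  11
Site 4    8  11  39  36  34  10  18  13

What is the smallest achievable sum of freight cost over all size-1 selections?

169

Open {Site 4}.
  Z-α→Site 4 8, Z-β→Site 4 11, Z-γ→Site 4 39, Z-δ→Site 4 36, Z-ε→Site 4 34, Z-ζ→Site 4 10, Z-η→Site 4 18, Z-θ→Site 4 13  ⇒ total 169.
Compare {Site 1}: total 183.
Compare {Site 3}: total 193.
No size-1 selection does better; minimum is 169.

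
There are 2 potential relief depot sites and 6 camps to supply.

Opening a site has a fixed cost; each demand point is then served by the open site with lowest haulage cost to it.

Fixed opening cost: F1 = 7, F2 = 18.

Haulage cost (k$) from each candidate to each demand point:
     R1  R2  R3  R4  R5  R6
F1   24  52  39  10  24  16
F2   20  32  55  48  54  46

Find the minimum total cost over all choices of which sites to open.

Open {F1, F2}: assign each demand point to its cheapest open site.
  R1→F2 20, R2→F2 32, R3→F1 39, R4→F1 10, R5→F1 24, R6→F1 16
  haulage cost 141, fixed 25 → total 166.
Compare {F1}: haulage cost 165 + fixed 7 = 172.
Compare {F2}: haulage cost 255 + fixed 18 = 273.

166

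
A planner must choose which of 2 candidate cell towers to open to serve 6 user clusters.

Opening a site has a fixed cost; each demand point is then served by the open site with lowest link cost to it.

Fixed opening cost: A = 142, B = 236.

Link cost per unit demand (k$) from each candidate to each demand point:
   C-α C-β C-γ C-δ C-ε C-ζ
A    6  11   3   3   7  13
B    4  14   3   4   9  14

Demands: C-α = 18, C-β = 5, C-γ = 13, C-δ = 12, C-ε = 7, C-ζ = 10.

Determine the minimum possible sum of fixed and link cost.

559

Open {A}: assign each demand point to its cheapest open site.
  C-α→A 18×6=108, C-β→A 5×11=55, C-γ→A 13×3=39, C-δ→A 12×3=36, C-ε→A 7×7=49, C-ζ→A 10×13=130
  link cost 417, fixed 142 → total 559.
Compare {B}: link cost 432 + fixed 236 = 668.
Compare {A, B}: link cost 381 + fixed 378 = 759.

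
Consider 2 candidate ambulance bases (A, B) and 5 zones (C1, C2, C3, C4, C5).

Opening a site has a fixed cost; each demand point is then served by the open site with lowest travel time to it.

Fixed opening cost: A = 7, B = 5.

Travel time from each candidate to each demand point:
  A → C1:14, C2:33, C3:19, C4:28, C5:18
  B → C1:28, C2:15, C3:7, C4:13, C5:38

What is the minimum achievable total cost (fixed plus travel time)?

Open {A, B}: assign each demand point to its cheapest open site.
  C1→A 14, C2→B 15, C3→B 7, C4→B 13, C5→A 18
  travel time 67, fixed 12 → total 79.
Compare {B}: travel time 101 + fixed 5 = 106.
Compare {A}: travel time 112 + fixed 7 = 119.

79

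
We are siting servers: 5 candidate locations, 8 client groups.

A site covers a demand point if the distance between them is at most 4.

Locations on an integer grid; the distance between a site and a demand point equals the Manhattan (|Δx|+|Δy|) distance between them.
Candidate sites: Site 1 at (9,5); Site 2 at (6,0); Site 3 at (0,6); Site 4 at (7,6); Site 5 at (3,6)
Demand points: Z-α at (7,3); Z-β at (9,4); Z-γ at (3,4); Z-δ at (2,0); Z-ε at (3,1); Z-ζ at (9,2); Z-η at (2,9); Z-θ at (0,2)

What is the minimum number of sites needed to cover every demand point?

4

Coverage sets (demand points within 4 of each site):
  Site 1: {Z-α, Z-β, Z-ζ}
  Site 2: {Z-α, Z-δ, Z-ε}
  Site 3: {Z-θ}
  Site 4: {Z-α, Z-β}
  Site 5: {Z-γ, Z-η}
No 3 sites suffice: every size-3 union leaves at least one demand point uncovered.
But {Site 1, Site 2, Site 3, Site 5} covers everything, so the minimum is 4.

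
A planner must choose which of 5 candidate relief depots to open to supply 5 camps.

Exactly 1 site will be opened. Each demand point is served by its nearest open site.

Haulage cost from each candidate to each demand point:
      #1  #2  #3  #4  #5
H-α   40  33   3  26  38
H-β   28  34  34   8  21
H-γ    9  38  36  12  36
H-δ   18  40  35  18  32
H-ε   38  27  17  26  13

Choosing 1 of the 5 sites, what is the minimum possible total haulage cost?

Open {H-ε}.
  #1→H-ε 38, #2→H-ε 27, #3→H-ε 17, #4→H-ε 26, #5→H-ε 13  ⇒ total 121.
Compare {H-β}: total 125.
Compare {H-γ}: total 131.
No size-1 selection does better; minimum is 121.

121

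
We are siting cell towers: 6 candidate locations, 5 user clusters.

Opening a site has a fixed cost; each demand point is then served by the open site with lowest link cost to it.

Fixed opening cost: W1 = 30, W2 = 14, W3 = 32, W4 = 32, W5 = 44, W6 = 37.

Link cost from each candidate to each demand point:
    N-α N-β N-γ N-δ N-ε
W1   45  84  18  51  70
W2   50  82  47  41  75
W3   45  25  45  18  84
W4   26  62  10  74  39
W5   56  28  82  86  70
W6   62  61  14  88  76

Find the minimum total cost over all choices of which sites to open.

Open {W3, W4}: assign each demand point to its cheapest open site.
  N-α→W4 26, N-β→W3 25, N-γ→W4 10, N-δ→W3 18, N-ε→W4 39
  link cost 118, fixed 64 → total 182.
Compare {W2, W3, W4}: link cost 118 + fixed 78 = 196.
Compare {W1, W3, W4}: link cost 118 + fixed 94 = 212.
Compare {W3, W4, W6}: link cost 118 + fixed 101 = 219.
All other subsets cost ≥ 196. Minimum total cost: 182.

182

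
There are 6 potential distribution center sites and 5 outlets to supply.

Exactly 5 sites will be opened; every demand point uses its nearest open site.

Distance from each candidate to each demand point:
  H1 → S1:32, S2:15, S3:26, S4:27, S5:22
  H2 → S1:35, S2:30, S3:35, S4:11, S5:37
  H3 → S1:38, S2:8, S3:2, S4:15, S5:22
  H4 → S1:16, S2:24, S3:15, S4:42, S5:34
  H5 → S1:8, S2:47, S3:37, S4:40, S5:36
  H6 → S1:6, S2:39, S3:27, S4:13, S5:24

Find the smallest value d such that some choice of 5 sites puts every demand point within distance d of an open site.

Open {H1, H2, H3, H4, H5}.
  Farthest demand point is S5 at distance 22 (to H1); all others are ≤ 22.
With {H1, H2, H3, H4, H6} the worst case is 22.
With {H1, H2, H3, H5, H6} the worst case is 22.
No size-5 selection achieves below 22.

22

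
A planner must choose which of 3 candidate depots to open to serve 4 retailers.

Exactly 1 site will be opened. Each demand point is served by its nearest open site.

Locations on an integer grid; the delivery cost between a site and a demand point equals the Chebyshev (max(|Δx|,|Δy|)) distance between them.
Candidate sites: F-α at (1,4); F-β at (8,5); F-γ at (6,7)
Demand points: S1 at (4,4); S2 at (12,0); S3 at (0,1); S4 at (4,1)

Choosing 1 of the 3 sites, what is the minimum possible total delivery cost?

20

Open {F-α}.
  S1→F-α 3, S2→F-α 11, S3→F-α 3, S4→F-α 3  ⇒ total 20.
Compare {F-β}: total 21.
Compare {F-γ}: total 22.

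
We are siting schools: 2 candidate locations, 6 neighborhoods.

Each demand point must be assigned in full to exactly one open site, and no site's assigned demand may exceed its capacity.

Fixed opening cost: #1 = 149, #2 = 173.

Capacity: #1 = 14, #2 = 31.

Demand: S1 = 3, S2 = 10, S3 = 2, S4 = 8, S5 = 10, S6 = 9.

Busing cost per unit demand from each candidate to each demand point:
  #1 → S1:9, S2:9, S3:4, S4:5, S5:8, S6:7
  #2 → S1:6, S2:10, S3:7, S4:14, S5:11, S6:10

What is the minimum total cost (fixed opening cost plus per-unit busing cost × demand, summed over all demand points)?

Open {#1, #2}; cheapest assignment that respects the capacities:
  #1 (cap 14, load 13): S1, S3, S4 — cost 3×9 + 2×4 + 8×5 = 75
  #2 (cap 31, load 29): S2, S5, S6 — cost 10×10 + 10×11 + 9×10 = 300
  Shipping 375, fixed 322 → total 697.
  Any other capacity-feasible assignment to {#1, #2} ships for at least 375.
Total demand is 42 and no other set of sites has combined capacity ≥ 42, so {#1, #2} is the only feasible choice of open sites. Minimum: 697.

697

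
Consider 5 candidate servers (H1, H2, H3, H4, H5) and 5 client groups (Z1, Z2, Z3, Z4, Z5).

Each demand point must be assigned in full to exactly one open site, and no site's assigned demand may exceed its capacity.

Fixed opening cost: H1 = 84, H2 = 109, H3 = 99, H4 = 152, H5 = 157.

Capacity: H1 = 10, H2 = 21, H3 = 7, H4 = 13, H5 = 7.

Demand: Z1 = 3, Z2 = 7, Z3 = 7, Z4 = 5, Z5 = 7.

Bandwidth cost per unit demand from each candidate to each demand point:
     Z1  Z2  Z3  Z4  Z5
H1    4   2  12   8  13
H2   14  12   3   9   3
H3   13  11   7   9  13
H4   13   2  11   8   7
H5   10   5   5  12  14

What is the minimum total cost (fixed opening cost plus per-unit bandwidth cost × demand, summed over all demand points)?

306

Open {H1, H2}; cheapest assignment that respects the capacities:
  H1 (cap 10, load 10): Z1, Z2 — cost 3×4 + 7×2 = 26
  H2 (cap 21, load 19): Z3, Z4, Z5 — cost 7×3 + 5×9 + 7×3 = 87
  Shipping 113, fixed 193 → total 306.
  Any other capacity-feasible assignment to {H1, H2} ships for at least 113.
Compare {H2, H4}: its best feasible assignment gives total 399.
Compare {H1, H2, H3}: its best feasible assignment gives total 405.
Every other set of open sites that can feasibly serve all demand totals ≥ 399 even under its best assignment. Minimum: 306.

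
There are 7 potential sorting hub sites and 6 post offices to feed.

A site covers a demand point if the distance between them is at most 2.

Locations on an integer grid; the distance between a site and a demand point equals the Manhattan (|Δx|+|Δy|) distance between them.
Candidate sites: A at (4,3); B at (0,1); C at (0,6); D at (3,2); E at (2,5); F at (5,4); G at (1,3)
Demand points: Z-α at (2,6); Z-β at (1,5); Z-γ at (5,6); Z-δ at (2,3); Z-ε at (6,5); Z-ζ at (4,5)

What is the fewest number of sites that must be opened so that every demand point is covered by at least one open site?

2

Coverage sets (demand points within 2 of each site):
  A: {Z-δ, Z-ζ}
  B: {}
  C: {Z-α, Z-β}
  D: {Z-δ}
  E: {Z-α, Z-β, Z-δ, Z-ζ}
  F: {Z-γ, Z-ε, Z-ζ}
  G: {Z-β, Z-δ}
No single site covers all 6 demand points.
But {E, F} covers everything, so the minimum is 2.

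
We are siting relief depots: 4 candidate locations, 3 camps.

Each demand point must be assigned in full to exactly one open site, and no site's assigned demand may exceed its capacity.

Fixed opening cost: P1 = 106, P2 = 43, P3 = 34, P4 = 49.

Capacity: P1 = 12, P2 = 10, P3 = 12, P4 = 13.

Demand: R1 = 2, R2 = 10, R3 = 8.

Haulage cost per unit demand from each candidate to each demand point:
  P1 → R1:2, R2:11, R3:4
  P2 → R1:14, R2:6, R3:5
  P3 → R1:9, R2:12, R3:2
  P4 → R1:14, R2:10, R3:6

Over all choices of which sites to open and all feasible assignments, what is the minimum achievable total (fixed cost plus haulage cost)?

171

Open {P2, P3}; cheapest assignment that respects the capacities:
  P2 (cap 10, load 10): R2 — cost 10×6 = 60
  P3 (cap 12, load 10): R1, R3 — cost 2×9 + 8×2 = 34
  Shipping 94, fixed 77 → total 171.
  Any other capacity-feasible assignment to {P2, P3} ships for at least 94.
Compare {P3, P4}: its best feasible assignment gives total 217.
Compare {P2, P3, P4}: its best feasible assignment gives total 220.
Every other set of open sites that can feasibly serve all demand totals ≥ 217 even under its best assignment. Minimum: 171.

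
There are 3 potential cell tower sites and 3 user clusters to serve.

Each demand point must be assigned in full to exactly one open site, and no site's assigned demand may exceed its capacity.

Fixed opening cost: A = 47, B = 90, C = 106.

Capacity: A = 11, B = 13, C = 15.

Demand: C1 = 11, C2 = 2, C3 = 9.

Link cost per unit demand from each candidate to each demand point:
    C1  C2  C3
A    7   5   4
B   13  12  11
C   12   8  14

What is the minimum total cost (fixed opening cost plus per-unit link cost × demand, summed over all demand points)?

Open {A, B}; cheapest assignment that respects the capacities:
  A (cap 11, load 11): C2, C3 — cost 2×5 + 9×4 = 46
  B (cap 13, load 11): C1 — cost 11×13 = 143
  Shipping 189, fixed 137 → total 326.
  Any other capacity-feasible assignment to {A, B} ships for at least 189.
Compare {A, C}: its best feasible assignment gives total 331.
Compare {A, B, C}: its best feasible assignment gives total 421.
Every other set of open sites that can feasibly serve all demand totals ≥ 331 even under its best assignment. Minimum: 326.

326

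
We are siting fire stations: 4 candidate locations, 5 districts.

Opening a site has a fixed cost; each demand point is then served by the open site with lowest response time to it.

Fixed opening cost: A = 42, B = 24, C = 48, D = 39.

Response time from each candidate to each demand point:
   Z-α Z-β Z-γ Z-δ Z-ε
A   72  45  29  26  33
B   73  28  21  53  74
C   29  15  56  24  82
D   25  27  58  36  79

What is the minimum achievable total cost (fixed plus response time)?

220

Open {A, C}: assign each demand point to its cheapest open site.
  Z-α→C 29, Z-β→C 15, Z-γ→A 29, Z-δ→C 24, Z-ε→A 33
  response time 130, fixed 90 → total 220.
Compare {A, D}: response time 140 + fixed 81 = 221.
Compare {B, C}: response time 163 + fixed 72 = 235.
Compare {A, B, C}: response time 122 + fixed 114 = 236.
All other subsets cost ≥ 221. Minimum total cost: 220.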